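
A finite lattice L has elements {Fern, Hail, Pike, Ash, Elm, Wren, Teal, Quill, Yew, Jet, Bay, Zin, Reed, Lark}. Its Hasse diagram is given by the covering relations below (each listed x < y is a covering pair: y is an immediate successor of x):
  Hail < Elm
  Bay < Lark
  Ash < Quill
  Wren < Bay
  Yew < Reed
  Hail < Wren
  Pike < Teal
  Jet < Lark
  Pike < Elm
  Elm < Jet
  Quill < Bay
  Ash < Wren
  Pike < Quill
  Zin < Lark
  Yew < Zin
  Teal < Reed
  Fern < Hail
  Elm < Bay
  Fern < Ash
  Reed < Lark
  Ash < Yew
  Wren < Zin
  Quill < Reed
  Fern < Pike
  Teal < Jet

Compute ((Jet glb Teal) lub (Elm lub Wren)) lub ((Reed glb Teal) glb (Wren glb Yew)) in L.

Lark

Jet ∧ Teal = Teal
Elm ∨ Wren = Bay
Teal ∨ Bay = Lark
Reed ∧ Teal = Teal
Wren ∧ Yew = Ash
Teal ∧ Ash = Fern
Lark ∨ Fern = Lark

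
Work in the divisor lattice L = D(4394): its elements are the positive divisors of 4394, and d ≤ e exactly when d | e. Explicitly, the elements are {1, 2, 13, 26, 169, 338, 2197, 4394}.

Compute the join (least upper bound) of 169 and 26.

338

Common upper bounds of {169, 26}: 338, 4394.
The least among these is 338.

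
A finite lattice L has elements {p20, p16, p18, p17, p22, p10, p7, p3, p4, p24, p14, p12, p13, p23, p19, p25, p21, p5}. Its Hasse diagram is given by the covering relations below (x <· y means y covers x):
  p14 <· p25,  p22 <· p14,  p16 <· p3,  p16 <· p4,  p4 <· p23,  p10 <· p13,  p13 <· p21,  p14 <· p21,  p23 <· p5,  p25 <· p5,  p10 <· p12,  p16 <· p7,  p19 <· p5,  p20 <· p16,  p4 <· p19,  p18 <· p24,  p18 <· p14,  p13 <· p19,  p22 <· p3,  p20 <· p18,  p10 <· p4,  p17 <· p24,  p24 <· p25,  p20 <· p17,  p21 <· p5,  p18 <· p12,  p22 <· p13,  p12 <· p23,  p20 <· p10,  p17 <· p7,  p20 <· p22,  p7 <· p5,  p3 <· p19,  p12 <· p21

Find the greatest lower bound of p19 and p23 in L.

Common lower bounds of {p19, p23}: p10, p16, p20, p4.
The greatest among these is p4.

p4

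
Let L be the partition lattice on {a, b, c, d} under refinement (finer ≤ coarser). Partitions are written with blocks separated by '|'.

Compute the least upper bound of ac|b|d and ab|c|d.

abc|d

The join of ac|b|d and ab|c|d merges any blocks that overlap across the partitions, giving abc|d.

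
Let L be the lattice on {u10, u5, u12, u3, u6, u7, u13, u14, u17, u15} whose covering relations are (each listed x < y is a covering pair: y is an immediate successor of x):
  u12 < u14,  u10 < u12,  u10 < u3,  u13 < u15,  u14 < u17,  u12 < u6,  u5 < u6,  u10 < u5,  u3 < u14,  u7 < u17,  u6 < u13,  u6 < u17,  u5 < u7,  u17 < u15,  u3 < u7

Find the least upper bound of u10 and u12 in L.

Common upper bounds of {u10, u12}: u12, u13, u14, u15, u17, u6.
The least among these is u12.

u12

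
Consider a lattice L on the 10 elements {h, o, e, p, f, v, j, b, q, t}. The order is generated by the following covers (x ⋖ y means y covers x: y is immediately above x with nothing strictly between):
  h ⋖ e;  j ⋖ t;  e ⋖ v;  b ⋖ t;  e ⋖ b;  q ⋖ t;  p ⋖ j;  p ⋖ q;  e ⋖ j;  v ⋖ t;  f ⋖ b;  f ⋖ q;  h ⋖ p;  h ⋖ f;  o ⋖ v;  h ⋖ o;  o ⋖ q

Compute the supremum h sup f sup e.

b

Common upper bounds of {h, f, e}: b, t.
The least among these is b.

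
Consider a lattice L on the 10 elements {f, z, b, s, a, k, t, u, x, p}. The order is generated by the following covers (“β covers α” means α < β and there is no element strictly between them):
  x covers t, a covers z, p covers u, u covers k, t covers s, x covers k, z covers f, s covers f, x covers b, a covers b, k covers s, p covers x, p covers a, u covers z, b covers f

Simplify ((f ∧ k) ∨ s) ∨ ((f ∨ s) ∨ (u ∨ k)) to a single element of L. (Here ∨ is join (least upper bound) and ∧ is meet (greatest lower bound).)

u

f ∧ k = f
f ∨ s = s
f ∨ s = s
u ∨ k = u
s ∨ u = u
s ∨ u = u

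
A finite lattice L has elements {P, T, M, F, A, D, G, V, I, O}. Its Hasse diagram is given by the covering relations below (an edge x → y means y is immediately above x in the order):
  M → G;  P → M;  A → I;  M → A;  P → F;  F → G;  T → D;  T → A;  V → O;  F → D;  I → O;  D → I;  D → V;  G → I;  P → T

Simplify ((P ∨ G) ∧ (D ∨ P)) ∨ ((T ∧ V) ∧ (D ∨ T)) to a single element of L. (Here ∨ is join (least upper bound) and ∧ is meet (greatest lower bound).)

P ∨ G = G
D ∨ P = D
G ∧ D = F
T ∧ V = T
D ∨ T = D
T ∧ D = T
F ∨ T = D

D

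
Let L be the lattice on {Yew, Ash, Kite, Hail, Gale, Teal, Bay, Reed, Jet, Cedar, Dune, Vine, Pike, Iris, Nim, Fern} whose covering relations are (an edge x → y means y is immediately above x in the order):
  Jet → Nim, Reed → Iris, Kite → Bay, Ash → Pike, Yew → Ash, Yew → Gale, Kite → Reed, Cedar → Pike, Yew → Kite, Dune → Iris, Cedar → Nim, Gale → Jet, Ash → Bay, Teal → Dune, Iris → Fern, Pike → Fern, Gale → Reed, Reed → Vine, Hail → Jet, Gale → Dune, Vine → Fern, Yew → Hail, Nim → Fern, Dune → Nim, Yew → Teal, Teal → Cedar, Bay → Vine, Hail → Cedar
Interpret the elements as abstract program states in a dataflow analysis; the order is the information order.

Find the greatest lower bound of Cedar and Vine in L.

Yew

Common lower bounds of {Cedar, Vine}: Yew.
The greatest among these is Yew.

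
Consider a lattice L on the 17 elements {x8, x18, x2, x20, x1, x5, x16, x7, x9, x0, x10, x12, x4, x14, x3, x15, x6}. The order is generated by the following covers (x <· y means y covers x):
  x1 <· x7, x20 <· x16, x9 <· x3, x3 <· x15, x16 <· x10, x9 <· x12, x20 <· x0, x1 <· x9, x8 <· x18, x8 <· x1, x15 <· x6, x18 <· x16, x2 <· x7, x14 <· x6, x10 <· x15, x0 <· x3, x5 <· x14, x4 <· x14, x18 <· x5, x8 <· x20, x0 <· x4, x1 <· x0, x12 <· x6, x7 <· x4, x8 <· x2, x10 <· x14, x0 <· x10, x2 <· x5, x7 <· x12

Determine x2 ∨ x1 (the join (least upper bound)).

Common upper bounds of {x2, x1}: x12, x14, x4, x6, x7.
The least among these is x7.

x7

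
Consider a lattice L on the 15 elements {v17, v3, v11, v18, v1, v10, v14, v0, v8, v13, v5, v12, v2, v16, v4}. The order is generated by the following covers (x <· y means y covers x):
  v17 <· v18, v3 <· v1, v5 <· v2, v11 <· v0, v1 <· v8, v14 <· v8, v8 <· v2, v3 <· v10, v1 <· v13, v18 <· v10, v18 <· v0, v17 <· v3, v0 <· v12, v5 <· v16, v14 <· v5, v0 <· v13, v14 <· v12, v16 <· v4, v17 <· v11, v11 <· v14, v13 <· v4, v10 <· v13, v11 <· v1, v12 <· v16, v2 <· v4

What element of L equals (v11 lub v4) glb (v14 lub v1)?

v11 ∨ v4 = v4
v14 ∨ v1 = v8
v4 ∧ v8 = v8

v8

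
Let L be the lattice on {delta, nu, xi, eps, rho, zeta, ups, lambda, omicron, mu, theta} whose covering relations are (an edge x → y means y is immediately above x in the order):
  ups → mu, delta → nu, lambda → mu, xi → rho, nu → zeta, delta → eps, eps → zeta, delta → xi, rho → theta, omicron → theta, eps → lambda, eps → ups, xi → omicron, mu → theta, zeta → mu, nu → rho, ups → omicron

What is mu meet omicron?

ups

Common lower bounds of {mu, omicron}: delta, eps, ups.
The greatest among these is ups.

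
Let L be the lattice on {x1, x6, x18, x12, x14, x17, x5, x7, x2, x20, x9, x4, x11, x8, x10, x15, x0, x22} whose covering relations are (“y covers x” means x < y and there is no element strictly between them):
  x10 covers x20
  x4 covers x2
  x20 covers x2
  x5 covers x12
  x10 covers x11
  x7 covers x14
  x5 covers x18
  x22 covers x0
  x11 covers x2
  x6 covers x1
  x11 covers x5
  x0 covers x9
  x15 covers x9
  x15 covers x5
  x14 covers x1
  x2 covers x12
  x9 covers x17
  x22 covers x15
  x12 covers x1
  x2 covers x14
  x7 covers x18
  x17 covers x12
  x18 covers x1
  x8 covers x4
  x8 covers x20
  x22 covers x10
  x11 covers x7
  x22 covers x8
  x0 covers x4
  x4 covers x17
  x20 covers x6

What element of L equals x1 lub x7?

x7

x1 ∨ x7 = x7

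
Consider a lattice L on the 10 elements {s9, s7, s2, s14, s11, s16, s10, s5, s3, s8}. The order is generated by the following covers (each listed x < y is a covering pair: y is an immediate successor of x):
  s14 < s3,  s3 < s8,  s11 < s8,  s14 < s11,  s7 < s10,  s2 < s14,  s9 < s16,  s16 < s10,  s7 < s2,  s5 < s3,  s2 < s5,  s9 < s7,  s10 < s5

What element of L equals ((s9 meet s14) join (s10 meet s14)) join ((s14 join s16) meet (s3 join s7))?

s3

s9 ∧ s14 = s9
s10 ∧ s14 = s7
s9 ∨ s7 = s7
s14 ∨ s16 = s3
s3 ∨ s7 = s3
s3 ∧ s3 = s3
s7 ∨ s3 = s3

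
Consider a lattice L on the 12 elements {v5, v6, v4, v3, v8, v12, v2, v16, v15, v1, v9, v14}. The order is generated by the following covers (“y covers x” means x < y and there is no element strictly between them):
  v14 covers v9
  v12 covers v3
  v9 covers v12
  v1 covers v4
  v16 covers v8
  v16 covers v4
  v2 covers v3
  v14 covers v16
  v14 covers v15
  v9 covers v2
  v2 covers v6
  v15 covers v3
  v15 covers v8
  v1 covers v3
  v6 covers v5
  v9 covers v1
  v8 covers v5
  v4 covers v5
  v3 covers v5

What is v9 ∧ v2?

Common lower bounds of {v9, v2}: v2, v3, v5, v6.
The greatest among these is v2.

v2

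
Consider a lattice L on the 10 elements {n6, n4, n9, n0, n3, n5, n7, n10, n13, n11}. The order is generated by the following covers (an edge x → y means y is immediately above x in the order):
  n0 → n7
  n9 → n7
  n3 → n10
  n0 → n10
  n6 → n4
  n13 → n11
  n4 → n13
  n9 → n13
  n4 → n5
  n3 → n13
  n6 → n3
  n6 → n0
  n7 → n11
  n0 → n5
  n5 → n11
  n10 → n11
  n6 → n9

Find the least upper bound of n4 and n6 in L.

n4

Common upper bounds of {n4, n6}: n11, n13, n4, n5.
The least among these is n4.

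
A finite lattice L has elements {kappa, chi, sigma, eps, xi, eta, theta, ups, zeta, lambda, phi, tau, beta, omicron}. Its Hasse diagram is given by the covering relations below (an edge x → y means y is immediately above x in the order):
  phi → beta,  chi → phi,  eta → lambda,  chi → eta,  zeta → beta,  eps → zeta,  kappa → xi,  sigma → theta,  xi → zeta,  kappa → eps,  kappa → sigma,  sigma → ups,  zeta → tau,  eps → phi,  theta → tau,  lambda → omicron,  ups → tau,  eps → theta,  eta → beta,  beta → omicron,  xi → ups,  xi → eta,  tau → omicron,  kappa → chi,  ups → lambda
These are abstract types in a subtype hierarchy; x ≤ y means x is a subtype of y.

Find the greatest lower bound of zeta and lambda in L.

xi

Common lower bounds of {zeta, lambda}: kappa, xi.
The greatest among these is xi.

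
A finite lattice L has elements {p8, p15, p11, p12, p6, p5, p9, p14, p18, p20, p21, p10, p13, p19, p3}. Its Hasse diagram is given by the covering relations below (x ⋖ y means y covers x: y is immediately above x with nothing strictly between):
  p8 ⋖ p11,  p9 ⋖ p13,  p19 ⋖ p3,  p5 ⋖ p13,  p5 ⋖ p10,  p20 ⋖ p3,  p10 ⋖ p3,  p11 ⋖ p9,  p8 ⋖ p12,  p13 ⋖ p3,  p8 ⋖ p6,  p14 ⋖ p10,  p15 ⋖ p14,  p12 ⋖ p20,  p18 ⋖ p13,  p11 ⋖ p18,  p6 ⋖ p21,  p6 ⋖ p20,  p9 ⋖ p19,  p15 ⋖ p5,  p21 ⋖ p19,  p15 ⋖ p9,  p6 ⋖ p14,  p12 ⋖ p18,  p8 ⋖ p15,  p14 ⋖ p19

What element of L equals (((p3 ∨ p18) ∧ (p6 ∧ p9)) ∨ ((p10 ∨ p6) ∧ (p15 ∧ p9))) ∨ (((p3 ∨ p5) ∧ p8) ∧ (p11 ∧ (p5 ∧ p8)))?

p15

p3 ∨ p18 = p3
p6 ∧ p9 = p8
p3 ∧ p8 = p8
p10 ∨ p6 = p10
p15 ∧ p9 = p15
p10 ∧ p15 = p15
p8 ∨ p15 = p15
p3 ∨ p5 = p3
p3 ∧ p8 = p8
p5 ∧ p8 = p8
p11 ∧ p8 = p8
p8 ∧ p8 = p8
p15 ∨ p8 = p15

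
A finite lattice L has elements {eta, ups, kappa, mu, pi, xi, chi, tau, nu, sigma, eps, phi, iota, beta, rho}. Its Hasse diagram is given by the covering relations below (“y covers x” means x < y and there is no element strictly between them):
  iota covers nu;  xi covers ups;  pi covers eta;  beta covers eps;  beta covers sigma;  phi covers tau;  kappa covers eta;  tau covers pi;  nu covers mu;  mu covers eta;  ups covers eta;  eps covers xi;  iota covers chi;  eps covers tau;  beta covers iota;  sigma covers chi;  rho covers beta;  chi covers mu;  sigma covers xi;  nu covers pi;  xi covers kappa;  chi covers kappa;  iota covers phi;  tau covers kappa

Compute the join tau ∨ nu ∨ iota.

iota

Common upper bounds of {tau, nu, iota}: beta, iota, rho.
The least among these is iota.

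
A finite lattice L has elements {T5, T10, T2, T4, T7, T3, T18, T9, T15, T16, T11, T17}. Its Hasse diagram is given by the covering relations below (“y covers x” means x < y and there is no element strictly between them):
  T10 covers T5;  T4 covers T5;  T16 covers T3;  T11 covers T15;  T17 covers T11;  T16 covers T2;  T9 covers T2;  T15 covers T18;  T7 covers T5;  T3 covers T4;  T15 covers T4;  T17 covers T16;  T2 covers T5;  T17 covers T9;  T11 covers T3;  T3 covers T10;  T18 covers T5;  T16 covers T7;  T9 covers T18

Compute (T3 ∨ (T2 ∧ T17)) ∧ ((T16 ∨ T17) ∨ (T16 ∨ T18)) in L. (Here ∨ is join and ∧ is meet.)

T2 ∧ T17 = T2
T3 ∨ T2 = T16
T16 ∨ T17 = T17
T16 ∨ T18 = T17
T17 ∨ T17 = T17
T16 ∧ T17 = T16

T16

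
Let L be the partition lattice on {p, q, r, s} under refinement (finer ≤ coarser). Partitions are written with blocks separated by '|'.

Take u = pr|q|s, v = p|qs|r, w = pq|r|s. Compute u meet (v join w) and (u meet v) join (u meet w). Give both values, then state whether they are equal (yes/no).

v join w = pqs|r, so u meet (v join w) = pr|q|s meet pqs|r = p|q|r|s.
u meet v = p|q|r|s and u meet w = p|q|r|s, so (u meet v) join (u meet w) = p|q|r|s join p|q|r|s = p|q|r|s.
Equal: yes.

p|q|r|s; p|q|r|s; yes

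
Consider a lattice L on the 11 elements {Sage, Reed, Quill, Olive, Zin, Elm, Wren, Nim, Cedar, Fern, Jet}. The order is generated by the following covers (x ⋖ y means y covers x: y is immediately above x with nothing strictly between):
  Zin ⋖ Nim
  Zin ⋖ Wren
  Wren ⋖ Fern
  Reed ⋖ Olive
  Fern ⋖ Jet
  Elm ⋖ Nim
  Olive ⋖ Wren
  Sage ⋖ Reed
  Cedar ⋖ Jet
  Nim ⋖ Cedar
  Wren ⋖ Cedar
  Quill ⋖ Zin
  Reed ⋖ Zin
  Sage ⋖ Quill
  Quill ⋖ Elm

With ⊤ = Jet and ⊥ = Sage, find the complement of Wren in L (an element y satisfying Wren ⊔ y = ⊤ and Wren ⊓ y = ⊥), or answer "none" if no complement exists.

For every candidate y, either Wren ∨ y ≠ Jet or Wren ∧ y ≠ Sage; no complement exists.

none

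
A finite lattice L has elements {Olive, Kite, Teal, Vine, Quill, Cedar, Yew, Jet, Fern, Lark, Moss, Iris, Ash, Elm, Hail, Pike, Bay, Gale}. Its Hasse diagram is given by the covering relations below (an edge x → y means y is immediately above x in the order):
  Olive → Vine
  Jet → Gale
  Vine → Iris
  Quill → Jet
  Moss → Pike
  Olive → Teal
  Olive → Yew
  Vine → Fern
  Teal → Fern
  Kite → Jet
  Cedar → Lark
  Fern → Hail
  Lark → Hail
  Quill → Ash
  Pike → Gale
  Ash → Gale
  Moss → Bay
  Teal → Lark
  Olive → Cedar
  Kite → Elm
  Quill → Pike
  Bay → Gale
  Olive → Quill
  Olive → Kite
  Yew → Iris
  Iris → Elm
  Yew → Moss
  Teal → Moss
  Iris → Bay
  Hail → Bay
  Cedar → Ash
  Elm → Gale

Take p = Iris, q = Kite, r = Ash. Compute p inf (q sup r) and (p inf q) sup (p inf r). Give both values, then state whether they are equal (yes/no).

Iris; Olive; no

q sup r = Gale, so p inf (q sup r) = Iris inf Gale = Iris.
p inf q = Olive and p inf r = Olive, so (p inf q) sup (p inf r) = Olive sup Olive = Olive.
Equal: no.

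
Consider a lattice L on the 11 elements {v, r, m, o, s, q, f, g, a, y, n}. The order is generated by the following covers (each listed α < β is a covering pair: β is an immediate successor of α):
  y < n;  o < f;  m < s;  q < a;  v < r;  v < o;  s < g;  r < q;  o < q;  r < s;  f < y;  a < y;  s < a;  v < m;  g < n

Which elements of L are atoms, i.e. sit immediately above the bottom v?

m, o, r

The atoms are exactly the elements that cover v: m, o, r.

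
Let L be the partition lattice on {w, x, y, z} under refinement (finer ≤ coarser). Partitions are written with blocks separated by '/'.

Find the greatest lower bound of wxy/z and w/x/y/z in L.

The meet (common refinement) of wxy/z and w/x/y/z intersects blocks pairwise, giving w/x/y/z.

w/x/y/z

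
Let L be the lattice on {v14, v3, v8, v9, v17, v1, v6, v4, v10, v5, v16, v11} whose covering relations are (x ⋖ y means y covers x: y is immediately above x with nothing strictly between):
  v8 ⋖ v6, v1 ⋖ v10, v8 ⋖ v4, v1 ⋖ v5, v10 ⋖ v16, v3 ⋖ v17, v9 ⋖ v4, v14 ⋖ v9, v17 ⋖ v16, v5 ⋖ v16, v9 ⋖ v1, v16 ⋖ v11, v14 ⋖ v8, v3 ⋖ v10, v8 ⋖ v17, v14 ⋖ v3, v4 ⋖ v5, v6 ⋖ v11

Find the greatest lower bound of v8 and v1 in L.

v14

Common lower bounds of {v8, v1}: v14.
The greatest among these is v14.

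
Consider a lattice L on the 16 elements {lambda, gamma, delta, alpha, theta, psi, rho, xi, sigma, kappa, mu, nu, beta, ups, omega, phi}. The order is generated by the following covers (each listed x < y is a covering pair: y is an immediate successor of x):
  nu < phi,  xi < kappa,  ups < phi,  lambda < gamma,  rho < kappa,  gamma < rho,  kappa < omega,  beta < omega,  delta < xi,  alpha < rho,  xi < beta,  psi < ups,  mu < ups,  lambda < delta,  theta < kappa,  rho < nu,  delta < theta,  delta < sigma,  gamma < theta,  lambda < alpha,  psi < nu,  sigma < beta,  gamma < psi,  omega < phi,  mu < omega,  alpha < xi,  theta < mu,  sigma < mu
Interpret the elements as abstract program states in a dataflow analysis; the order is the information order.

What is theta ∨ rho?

kappa

Common upper bounds of {theta, rho}: kappa, omega, phi.
The least among these is kappa.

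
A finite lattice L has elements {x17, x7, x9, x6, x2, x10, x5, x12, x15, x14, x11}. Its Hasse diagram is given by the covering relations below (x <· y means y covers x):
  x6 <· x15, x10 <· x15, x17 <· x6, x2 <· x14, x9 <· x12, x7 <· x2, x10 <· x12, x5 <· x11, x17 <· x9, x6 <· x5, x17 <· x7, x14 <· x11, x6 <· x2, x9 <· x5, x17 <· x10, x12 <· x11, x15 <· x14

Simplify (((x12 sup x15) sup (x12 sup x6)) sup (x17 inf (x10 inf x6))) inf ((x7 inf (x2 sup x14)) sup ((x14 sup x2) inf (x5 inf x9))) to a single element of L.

x12 ∨ x15 = x11
x12 ∨ x6 = x11
x11 ∨ x11 = x11
x10 ∧ x6 = x17
x17 ∧ x17 = x17
x11 ∨ x17 = x11
x2 ∨ x14 = x14
x7 ∧ x14 = x7
x14 ∨ x2 = x14
x5 ∧ x9 = x9
x14 ∧ x9 = x17
x7 ∨ x17 = x7
x11 ∧ x7 = x7

x7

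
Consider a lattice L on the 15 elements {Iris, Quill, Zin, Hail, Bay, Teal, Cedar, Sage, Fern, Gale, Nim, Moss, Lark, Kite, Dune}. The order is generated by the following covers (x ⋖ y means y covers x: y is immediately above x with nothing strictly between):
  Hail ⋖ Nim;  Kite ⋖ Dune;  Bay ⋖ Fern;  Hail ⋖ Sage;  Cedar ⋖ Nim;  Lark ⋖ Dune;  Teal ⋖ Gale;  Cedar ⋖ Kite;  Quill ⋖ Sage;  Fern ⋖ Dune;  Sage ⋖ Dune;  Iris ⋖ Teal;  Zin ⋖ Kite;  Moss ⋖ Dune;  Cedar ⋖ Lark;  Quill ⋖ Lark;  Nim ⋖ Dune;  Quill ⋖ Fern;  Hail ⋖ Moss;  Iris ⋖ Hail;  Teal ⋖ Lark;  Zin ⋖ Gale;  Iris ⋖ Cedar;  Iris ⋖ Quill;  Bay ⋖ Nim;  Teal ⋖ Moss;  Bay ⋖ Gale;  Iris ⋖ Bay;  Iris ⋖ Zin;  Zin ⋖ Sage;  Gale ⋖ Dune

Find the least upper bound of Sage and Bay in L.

Dune

Common upper bounds of {Sage, Bay}: Dune.
The least among these is Dune.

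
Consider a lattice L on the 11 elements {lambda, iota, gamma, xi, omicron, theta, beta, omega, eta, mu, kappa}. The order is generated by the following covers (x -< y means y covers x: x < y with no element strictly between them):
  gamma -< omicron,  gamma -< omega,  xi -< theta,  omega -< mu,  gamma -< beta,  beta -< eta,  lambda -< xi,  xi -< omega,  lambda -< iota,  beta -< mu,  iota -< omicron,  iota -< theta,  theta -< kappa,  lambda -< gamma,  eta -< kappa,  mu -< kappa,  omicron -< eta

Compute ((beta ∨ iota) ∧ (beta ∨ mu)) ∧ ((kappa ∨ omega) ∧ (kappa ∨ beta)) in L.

beta

beta ∨ iota = eta
beta ∨ mu = mu
eta ∧ mu = beta
kappa ∨ omega = kappa
kappa ∨ beta = kappa
kappa ∧ kappa = kappa
beta ∧ kappa = beta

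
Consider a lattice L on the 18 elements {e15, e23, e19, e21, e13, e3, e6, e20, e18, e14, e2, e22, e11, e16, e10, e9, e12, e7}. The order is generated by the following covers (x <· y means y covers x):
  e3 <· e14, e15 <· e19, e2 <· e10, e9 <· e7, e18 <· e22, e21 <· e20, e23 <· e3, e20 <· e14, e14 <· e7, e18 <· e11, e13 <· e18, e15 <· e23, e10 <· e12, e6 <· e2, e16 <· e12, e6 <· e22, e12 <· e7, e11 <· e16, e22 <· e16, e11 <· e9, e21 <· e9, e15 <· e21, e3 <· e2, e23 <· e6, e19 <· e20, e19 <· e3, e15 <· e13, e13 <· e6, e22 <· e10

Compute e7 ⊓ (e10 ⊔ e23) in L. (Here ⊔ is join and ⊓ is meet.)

e10 ∨ e23 = e10
e7 ∧ e10 = e10

e10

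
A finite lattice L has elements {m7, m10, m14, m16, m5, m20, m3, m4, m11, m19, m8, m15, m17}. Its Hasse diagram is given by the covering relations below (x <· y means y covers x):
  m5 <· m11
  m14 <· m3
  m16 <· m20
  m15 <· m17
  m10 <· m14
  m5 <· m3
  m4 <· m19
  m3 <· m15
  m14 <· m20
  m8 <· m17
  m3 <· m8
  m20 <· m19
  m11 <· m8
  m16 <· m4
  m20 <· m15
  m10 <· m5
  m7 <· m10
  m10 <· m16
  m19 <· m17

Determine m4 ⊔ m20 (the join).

Common upper bounds of {m4, m20}: m17, m19.
The least among these is m19.

m19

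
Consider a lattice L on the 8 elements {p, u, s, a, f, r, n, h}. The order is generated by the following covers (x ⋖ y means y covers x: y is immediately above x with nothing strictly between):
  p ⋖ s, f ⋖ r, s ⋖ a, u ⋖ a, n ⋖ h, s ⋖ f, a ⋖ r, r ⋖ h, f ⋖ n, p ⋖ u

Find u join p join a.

a

Common upper bounds of {u, p, a}: a, h, r.
The least among these is a.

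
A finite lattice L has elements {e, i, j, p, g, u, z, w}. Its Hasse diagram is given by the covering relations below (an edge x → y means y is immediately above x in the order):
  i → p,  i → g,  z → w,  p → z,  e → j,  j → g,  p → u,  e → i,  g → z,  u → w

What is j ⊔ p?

Common upper bounds of {j, p}: w, z.
The least among these is z.

z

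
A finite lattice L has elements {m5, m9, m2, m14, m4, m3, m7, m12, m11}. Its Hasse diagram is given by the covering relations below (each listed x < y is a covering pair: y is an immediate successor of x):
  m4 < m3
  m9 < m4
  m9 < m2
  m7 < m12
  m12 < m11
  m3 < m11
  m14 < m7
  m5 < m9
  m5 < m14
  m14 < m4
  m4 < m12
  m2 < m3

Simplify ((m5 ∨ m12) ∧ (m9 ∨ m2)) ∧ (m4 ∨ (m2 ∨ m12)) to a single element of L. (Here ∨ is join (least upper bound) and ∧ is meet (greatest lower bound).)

m9

m5 ∨ m12 = m12
m9 ∨ m2 = m2
m12 ∧ m2 = m9
m2 ∨ m12 = m11
m4 ∨ m11 = m11
m9 ∧ m11 = m9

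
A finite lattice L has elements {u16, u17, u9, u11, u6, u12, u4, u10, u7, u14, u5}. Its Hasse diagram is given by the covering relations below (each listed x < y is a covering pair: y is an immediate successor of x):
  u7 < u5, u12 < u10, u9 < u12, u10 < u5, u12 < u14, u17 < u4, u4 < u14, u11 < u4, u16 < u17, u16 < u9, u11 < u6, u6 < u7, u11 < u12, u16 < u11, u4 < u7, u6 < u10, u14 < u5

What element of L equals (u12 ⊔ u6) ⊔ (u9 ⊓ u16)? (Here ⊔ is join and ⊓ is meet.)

u12 ∨ u6 = u10
u9 ∧ u16 = u16
u10 ∨ u16 = u10

u10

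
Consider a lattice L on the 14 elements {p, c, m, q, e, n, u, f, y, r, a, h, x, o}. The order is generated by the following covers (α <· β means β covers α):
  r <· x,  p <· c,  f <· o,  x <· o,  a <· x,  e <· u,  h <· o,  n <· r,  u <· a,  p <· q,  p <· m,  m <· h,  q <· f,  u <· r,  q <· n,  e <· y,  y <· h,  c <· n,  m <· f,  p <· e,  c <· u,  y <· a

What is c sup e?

u

Common upper bounds of {c, e}: a, o, r, u, x.
The least among these is u.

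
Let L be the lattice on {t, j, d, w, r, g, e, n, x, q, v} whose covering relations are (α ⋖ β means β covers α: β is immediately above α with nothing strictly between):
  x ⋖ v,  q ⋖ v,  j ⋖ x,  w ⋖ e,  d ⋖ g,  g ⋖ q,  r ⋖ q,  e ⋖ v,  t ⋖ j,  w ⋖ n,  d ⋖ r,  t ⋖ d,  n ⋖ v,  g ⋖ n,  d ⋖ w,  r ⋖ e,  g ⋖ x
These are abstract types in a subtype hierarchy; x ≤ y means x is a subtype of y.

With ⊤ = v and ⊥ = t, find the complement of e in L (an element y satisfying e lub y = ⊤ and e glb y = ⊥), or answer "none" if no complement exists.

j

Need y with e ∨ y = v and e ∧ y = t.
Checking each element gives: j.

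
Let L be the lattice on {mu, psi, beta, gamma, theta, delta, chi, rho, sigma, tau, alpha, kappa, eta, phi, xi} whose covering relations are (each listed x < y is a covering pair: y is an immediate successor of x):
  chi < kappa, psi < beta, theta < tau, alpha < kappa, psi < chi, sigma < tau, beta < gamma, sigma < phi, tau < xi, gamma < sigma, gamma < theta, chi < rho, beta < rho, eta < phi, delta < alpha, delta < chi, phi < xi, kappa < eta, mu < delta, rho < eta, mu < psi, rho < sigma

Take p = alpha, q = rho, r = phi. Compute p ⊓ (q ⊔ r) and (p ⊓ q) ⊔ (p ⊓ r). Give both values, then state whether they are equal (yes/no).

alpha; alpha; yes

q ⊔ r = phi, so p ⊓ (q ⊔ r) = alpha ⊓ phi = alpha.
p ⊓ q = delta and p ⊓ r = alpha, so (p ⊓ q) ⊔ (p ⊓ r) = delta ⊔ alpha = alpha.
Equal: yes.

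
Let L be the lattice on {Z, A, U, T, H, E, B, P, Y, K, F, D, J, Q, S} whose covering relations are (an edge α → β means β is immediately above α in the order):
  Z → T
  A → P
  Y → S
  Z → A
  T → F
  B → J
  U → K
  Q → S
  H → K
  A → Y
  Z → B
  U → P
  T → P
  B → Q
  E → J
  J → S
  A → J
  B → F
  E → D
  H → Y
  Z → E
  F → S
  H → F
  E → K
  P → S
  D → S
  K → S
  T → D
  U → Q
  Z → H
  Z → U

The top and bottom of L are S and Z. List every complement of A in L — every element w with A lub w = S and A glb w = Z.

D, F, K, Q

Need w with A ∨ w = S and A ∧ w = Z.
Checking each element gives: D, F, K, Q.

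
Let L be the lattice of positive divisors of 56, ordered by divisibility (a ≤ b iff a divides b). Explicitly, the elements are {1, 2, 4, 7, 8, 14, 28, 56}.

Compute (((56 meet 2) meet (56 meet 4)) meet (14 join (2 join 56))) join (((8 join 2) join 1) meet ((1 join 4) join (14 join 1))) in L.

4

56 ∧ 2 = 2
56 ∧ 4 = 4
2 ∧ 4 = 2
2 ∨ 56 = 56
14 ∨ 56 = 56
2 ∧ 56 = 2
8 ∨ 2 = 8
8 ∨ 1 = 8
1 ∨ 4 = 4
14 ∨ 1 = 14
4 ∨ 14 = 28
8 ∧ 28 = 4
2 ∨ 4 = 4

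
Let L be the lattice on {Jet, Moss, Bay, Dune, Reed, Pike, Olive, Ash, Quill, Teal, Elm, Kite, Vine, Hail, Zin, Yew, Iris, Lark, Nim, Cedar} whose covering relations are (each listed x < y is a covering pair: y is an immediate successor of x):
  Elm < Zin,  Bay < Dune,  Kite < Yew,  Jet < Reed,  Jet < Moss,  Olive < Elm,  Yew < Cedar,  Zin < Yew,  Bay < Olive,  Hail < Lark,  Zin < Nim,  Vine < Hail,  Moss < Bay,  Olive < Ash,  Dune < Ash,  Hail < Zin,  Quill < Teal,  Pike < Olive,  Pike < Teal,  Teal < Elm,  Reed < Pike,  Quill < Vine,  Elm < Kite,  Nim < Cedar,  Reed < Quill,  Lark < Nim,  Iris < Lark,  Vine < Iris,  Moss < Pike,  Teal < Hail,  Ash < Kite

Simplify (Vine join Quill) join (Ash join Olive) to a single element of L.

Vine ∨ Quill = Vine
Ash ∨ Olive = Ash
Vine ∨ Ash = Yew

Yew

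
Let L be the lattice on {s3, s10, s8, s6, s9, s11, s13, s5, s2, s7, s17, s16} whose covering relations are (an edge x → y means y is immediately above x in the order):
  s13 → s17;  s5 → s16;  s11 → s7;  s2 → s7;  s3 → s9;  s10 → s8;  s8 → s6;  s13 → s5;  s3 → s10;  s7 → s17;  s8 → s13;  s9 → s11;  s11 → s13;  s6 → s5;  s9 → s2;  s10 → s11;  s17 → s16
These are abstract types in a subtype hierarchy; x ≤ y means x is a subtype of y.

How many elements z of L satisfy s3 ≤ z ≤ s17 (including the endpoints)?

9

The interval [s3, s17] = {s10, s11, s13, s17, s2, s3, s7, s8, s9}, which has 9 elements.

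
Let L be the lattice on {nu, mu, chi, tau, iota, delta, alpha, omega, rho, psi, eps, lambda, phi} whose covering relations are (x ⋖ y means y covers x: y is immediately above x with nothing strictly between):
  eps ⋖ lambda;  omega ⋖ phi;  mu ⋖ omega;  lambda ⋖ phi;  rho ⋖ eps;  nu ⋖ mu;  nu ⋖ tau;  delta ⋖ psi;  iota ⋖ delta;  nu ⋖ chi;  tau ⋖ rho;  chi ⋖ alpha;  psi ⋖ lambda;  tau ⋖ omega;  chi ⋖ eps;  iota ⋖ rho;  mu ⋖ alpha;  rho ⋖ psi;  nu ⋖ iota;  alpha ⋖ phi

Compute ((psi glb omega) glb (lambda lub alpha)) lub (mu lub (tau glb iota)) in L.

omega

psi ∧ omega = tau
lambda ∨ alpha = phi
tau ∧ phi = tau
tau ∧ iota = nu
mu ∨ nu = mu
tau ∨ mu = omega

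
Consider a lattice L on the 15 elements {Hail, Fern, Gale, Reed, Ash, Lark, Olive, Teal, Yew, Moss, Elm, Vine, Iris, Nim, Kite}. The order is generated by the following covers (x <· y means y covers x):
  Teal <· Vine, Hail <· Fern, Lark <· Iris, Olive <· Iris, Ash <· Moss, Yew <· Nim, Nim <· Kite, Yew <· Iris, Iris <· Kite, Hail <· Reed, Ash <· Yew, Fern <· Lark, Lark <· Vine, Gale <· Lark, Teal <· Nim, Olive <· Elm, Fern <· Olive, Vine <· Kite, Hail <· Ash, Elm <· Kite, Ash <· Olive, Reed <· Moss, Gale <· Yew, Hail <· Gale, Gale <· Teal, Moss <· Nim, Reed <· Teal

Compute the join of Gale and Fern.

Common upper bounds of {Gale, Fern}: Iris, Kite, Lark, Vine.
The least among these is Lark.

Lark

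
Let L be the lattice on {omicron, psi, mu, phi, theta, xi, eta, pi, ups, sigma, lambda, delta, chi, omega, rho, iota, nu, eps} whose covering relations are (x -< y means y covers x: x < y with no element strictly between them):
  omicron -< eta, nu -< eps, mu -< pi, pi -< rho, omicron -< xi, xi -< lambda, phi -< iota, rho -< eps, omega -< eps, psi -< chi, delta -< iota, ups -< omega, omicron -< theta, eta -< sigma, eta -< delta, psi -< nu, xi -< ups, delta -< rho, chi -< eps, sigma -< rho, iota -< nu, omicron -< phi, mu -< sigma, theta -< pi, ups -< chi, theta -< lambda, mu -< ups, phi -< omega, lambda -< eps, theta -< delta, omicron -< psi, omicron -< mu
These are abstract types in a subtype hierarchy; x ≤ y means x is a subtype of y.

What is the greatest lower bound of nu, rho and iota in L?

delta

Common lower bounds of {nu, rho, iota}: delta, eta, omicron, theta.
The greatest among these is delta.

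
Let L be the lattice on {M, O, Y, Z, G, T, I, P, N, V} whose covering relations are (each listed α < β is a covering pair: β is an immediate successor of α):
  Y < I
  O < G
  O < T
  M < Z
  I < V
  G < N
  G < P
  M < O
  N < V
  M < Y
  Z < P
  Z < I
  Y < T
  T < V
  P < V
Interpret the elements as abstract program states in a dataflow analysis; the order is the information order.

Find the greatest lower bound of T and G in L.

O

Common lower bounds of {T, G}: M, O.
The greatest among these is O.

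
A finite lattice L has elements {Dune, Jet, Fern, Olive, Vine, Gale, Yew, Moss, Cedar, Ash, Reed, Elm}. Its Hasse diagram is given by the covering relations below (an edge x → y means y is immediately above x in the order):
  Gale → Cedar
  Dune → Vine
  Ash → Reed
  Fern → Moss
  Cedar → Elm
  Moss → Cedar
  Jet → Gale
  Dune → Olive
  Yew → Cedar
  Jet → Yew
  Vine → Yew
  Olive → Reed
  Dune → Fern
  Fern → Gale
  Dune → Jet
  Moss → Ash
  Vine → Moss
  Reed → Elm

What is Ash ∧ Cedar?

Moss

Common lower bounds of {Ash, Cedar}: Dune, Fern, Moss, Vine.
The greatest among these is Moss.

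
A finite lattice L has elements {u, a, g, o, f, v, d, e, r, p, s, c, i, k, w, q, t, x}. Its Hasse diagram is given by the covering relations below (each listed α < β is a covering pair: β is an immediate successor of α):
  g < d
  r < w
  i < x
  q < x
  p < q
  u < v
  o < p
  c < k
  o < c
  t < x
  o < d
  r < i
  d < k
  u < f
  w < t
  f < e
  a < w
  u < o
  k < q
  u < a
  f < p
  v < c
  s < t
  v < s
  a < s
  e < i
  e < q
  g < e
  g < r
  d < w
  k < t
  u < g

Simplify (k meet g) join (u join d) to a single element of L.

d

k ∧ g = g
u ∨ d = d
g ∨ d = d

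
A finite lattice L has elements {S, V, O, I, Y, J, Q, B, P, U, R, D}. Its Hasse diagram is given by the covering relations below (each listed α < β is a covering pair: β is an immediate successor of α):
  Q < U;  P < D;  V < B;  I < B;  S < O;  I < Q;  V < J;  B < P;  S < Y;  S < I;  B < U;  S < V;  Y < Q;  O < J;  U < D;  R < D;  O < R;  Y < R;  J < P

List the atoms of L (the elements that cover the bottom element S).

I, O, V, Y

The atoms are exactly the elements that cover S: I, O, V, Y.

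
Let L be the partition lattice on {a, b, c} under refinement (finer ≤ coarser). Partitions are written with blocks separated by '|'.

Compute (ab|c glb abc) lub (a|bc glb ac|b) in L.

ab|c

ab|c ∧ abc = ab|c
a|bc ∧ ac|b = a|b|c
ab|c ∨ a|b|c = ab|c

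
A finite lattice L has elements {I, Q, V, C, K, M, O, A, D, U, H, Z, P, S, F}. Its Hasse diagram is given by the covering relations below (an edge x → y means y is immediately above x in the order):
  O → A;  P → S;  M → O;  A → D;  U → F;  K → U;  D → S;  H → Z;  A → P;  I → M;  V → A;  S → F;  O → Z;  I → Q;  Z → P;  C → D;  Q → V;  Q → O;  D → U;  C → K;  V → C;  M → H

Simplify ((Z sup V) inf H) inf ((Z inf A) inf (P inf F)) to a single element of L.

Z ∨ V = P
P ∧ H = H
Z ∧ A = O
P ∧ F = P
O ∧ P = O
H ∧ O = M

M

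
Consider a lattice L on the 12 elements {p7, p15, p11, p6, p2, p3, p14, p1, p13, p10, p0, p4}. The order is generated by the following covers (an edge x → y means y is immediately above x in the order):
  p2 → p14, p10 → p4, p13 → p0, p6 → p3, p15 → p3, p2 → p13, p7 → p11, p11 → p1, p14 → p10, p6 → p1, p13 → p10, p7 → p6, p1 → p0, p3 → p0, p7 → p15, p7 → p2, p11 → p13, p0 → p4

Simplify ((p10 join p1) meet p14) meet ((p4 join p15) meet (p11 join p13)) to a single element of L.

p10 ∨ p1 = p4
p4 ∧ p14 = p14
p4 ∨ p15 = p4
p11 ∨ p13 = p13
p4 ∧ p13 = p13
p14 ∧ p13 = p2

p2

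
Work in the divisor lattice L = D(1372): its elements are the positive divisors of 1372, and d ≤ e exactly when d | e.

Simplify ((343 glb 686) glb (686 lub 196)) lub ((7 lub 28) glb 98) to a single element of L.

343 ∧ 686 = 343
686 ∨ 196 = 1372
343 ∧ 1372 = 343
7 ∨ 28 = 28
28 ∧ 98 = 14
343 ∨ 14 = 686

686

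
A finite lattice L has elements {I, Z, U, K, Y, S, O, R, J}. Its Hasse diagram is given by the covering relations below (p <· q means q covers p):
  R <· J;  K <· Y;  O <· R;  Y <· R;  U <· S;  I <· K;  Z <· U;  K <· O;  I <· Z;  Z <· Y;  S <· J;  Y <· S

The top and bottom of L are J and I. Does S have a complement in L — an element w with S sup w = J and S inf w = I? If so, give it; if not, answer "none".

none

For every candidate w, either S ∨ w ≠ J or S ∧ w ≠ I; no complement exists.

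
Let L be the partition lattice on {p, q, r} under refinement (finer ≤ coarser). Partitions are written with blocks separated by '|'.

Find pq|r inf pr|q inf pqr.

The meet (common refinement) of pq|r, pr|q, pqr intersects blocks pairwise, giving p|q|r.

p|q|r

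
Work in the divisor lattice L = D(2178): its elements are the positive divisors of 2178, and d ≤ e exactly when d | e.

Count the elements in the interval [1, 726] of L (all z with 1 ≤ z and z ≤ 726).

12

The interval [1, 726] = {1, 11, 121, 2, 22, 242, 3, 33, 363, 6, 66, 726}, which has 12 elements.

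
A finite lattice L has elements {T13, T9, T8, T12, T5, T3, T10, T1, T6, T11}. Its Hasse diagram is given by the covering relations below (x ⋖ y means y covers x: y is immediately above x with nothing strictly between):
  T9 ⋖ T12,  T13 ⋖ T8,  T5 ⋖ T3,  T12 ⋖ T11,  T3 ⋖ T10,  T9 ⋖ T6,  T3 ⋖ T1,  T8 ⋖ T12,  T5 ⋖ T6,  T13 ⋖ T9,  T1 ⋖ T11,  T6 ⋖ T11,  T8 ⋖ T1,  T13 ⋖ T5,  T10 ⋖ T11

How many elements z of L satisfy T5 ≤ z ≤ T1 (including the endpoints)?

The interval [T5, T1] = {T1, T3, T5}, which has 3 elements.

3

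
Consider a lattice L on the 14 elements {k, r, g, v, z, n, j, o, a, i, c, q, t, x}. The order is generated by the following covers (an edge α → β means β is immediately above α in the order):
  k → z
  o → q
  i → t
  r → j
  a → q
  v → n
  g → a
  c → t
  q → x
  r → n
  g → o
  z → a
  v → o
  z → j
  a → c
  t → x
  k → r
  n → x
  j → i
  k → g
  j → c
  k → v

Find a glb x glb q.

Common lower bounds of {a, x, q}: a, g, k, z.
The greatest among these is a.

a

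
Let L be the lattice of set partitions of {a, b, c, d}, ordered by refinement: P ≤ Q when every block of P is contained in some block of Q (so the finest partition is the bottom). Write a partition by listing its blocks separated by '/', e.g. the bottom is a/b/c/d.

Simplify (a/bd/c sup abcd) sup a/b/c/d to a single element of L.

a/bd/c ∨ abcd = abcd
abcd ∨ a/b/c/d = abcd

abcd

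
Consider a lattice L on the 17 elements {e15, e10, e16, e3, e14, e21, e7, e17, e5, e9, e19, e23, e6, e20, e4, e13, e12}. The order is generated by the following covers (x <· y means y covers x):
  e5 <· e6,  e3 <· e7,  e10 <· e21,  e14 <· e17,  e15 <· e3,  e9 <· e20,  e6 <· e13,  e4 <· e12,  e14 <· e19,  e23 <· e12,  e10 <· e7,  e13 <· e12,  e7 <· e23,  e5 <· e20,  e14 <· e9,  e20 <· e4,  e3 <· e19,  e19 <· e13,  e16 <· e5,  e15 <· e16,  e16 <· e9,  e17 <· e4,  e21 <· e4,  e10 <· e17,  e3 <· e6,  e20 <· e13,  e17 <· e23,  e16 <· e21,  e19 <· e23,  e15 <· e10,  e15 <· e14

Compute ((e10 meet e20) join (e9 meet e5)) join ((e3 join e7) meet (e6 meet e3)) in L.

e10 ∧ e20 = e15
e9 ∧ e5 = e16
e15 ∨ e16 = e16
e3 ∨ e7 = e7
e6 ∧ e3 = e3
e7 ∧ e3 = e3
e16 ∨ e3 = e6

e6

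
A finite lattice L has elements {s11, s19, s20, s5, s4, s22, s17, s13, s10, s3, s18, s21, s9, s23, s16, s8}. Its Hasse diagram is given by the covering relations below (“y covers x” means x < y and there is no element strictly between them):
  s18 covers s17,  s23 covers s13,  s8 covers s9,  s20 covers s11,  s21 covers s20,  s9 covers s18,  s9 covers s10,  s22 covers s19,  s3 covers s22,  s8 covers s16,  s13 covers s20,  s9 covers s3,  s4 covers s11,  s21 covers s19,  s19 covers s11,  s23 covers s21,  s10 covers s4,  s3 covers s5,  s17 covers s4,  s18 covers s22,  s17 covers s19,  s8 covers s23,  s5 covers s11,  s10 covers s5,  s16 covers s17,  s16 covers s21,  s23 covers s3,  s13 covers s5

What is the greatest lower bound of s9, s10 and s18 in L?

Common lower bounds of {s9, s10, s18}: s11, s4.
The greatest among these is s4.

s4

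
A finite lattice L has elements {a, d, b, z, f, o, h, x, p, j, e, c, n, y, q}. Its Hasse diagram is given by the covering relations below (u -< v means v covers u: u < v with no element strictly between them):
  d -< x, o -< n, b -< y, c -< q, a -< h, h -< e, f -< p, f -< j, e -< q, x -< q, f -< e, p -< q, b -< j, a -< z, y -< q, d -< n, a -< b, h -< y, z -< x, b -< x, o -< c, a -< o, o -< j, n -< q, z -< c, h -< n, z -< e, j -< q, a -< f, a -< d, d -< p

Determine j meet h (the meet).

a

Common lower bounds of {j, h}: a.
The greatest among these is a.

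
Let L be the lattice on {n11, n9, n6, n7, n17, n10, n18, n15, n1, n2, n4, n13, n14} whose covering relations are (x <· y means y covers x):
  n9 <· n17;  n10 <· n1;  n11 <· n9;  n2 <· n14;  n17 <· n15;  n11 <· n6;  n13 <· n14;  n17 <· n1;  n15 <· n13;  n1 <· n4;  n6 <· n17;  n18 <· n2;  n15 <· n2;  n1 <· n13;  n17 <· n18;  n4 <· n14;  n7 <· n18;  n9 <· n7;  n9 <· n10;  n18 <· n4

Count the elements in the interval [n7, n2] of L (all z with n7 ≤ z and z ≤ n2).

3

The interval [n7, n2] = {n18, n2, n7}, which has 3 elements.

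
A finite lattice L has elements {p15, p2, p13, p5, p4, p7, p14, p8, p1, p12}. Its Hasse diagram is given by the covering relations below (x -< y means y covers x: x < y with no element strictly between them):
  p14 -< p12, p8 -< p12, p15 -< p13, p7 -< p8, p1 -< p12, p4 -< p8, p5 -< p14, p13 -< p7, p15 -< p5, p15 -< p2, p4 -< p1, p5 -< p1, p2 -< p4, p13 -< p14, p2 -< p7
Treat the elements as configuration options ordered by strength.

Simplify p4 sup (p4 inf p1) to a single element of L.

p4

p4 ∧ p1 = p4
p4 ∨ p4 = p4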